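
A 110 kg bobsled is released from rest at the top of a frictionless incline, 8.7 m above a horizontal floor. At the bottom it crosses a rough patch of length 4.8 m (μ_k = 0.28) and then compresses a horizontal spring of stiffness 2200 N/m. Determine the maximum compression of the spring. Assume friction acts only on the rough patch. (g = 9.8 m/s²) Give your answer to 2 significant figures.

Initial energy: E₁ = mgh = (110)(9.8)(8.7) = 9378.6 J
Friction removes W_f = μ_k mg d = (0.28)(110)(9.8)(4.8) = 1449 J
Energy reaching the spring: E = 9378.6 − 1449 = 7929.8 J
At max compression ½kx² = E ⇒ x = √(2E/k) = √(2 × 7929.8/2200) = 2.685 m

x = 2.7 m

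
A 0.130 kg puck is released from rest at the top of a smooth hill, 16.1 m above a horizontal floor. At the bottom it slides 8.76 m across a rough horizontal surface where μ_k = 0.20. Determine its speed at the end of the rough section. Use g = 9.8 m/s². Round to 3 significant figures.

v = 16.8 m/s

Energy bookkeeping (friction removes W_f = μ_k N d):
mgh = ½mv² + μ_k m g d
W_f = μ_k mg d = (0.20)(0.130)(9.8)(8.76) = 2.232 J
½mv² = mgh − W_f = 20.511 − 2.232 = 18.279 J
v = √(2 × 18.279/0.130) = 16.77 m/s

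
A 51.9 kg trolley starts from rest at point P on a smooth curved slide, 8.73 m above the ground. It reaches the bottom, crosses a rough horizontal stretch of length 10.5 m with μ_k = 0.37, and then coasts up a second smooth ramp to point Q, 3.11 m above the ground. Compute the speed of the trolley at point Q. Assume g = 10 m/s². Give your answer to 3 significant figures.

v = 5.89 m/s

Energy at P: mgh₁ = (51.9)(10)(8.73) = 4530.9 J
Friction loss: W_f = μ_k mg d = 2016 J
At Q: ½mv² + mgh₂ = mgh₁ − W_f
½mv² = 4530.9 − 2016 − 1614.1 = 900.47 J
v = √(2 × 900.47/51.9) = 5.891 m/s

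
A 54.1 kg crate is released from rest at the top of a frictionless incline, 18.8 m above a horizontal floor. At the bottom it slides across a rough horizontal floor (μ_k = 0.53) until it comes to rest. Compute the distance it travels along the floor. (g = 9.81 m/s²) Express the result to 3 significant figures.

d = 35.5 m

Energy at the top = energy at the end + work done against friction:
At rest all PE has been dissipated by friction: mgh = μ_k m g d
d = h/μ_k = 18.8/0.53 = 35.47 m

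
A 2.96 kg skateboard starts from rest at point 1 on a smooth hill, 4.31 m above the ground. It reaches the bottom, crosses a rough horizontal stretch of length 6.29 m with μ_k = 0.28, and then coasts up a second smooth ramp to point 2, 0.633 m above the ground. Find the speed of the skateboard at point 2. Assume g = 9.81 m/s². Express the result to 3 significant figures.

Energy at 1: mgh₁ = (2.96)(9.81)(4.31) = 125.15 J
Friction loss: W_f = μ_k mg d = 51.14 J
At 2: ½mv² + mgh₂ = mgh₁ − W_f
½mv² = 125.15 − 51.14 − 18.381 = 55.630 J
v = √(2 × 55.630/2.96) = 6.131 m/s

v = 6.13 m/s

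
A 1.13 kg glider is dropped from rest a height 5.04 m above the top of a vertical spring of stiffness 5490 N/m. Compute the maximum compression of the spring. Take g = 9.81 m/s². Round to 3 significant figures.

x = 0.145 m

Let x be the compression. The total drop is H + x, and the glider is instantaneously at rest at max compression, so energy conservation gives:
mg(H + x) = ½kx²
½(5490)x² − (1.13)(9.81)x − (1.13)(9.81)(5.04) = 0
2745x² − 11.09x − 55.87 = 0
x = [11.09 + √(122.9 + 613452)]/(2 × 2745) = 0.1447 m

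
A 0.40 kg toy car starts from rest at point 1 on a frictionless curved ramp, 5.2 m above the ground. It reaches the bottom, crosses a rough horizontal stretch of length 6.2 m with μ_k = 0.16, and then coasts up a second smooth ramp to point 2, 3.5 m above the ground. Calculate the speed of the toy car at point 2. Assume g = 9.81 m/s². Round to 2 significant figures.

v = 3.7 m/s

Energy at 1: mgh₁ = (0.40)(9.81)(5.2) = 20.405 J
Friction loss: W_f = μ_k mg d = 3.893 J
At 2: ½mv² + mgh₂ = mgh₁ − W_f
½mv² = 20.405 − 3.893 − 13.734 = 2.7782 J
v = √(2 × 2.7782/0.40) = 3.727 m/s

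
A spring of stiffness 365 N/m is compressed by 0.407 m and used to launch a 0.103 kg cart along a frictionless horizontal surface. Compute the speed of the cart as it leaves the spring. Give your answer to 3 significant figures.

Conservation of energy: ½kx² = ½mv²
v = x√(k/m) = 0.407 × √(365/0.103) = 24.23 m/s

v = 24.2 m/s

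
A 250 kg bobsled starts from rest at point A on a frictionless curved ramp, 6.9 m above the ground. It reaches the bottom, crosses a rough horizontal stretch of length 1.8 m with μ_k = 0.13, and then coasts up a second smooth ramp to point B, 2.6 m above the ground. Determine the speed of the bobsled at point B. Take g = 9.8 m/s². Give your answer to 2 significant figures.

Energy at A: mgh₁ = (250)(9.8)(6.9) = 16905 J
Friction loss: W_f = μ_k mg d = 573.3 J
At B: ½mv² + mgh₂ = mgh₁ − W_f
½mv² = 16905 − 573.3 − 6370.0 = 9961.7 J
v = √(2 × 9961.7/250) = 8.927 m/s

v = 8.9 m/s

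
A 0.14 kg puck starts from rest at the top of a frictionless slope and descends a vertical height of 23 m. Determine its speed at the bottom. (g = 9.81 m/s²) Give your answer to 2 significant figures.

Mechanical energy is conserved (no friction): mgh = ½mv²
v = √(2gh) = √(2 × 9.81 × 23) = √451.26 = 21.24 m/s

v = 21 m/s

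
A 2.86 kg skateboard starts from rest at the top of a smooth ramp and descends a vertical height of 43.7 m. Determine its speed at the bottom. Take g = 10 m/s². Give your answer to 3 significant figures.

Mechanical energy is conserved (no friction): mgh = ½mv²
v = √(2gh) = √(2 × 10 × 43.7) = √874.00 = 29.56 m/s

v = 29.6 m/s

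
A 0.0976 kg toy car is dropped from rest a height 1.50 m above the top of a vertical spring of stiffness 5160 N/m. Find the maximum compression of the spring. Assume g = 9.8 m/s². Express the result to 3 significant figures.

Measuring PE from the top of the relaxed spring, at max compression the car has dropped H + x with zero KE, so:
mg(H + x) = ½kx²
½(5160)x² − (0.0976)(9.8)x − (0.0976)(9.8)(1.50) = 0
2580x² − 0.9565x − 1.435 = 0
x = [0.9565 + √(0.9149 + 14806)]/(2 × 2580) = 0.02377 m

x = 0.0238 m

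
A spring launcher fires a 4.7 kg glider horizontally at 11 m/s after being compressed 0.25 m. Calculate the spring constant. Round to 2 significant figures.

Energy stored in the spring equals the launch KE: ½kx² = ½mv²
k = mv²/x² = (4.7)(11)²/(0.25)² = 9099 N/m

k = 9100 N/m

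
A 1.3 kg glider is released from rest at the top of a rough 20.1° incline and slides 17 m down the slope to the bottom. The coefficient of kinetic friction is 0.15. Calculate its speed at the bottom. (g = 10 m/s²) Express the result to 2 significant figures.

Taking the bottom as reference, mgh = ½mv² + μ_k N L with h = L sinθ, N = mg cosθ:
mgh = mgL sinθ = (1.3)(10)(17)sin20.1° = 75.949 J
W_f = μ_k mg cosθ · L = (0.15)(1.3)(10)cos20.1°·17 = 31.13 J
½mv² = 75.949 − 31.13 = 44.818 J
v = √(2 × 44.818/1.3) = 8.304 m/s

v = 8.3 m/s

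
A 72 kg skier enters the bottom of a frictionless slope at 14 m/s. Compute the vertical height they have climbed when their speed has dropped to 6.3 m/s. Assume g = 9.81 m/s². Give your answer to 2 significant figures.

Energy balance between the two points: ½mv₁² = ½mv₂² + mgh
h = (v₁² − v₂²)/(2g) = (14² − 6.3²)/(2 × 9.81) = 7.967 m

h = 8.0 m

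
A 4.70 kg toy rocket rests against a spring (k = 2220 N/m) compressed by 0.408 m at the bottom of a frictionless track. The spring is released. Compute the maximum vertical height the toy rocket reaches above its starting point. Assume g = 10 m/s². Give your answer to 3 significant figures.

h = 3.93 m

Energy conservation from release to the highest point: ½kx² = mgh
h = kx²/(2mg) = (2220)(0.408)²/(2 × 4.70 × 10) = 3.931 m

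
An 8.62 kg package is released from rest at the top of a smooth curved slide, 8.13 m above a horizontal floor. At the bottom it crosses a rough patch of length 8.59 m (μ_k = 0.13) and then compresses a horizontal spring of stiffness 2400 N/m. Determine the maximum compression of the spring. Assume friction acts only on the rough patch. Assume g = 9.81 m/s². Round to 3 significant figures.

Initial energy: E₁ = mgh = (8.62)(9.81)(8.13) = 687.49 J
Friction removes W_f = μ_k mg d = (0.13)(8.62)(9.81)(8.59) = 94.43 J
Energy reaching the spring: E = 687.49 − 94.43 = 593.06 J
At max compression ½kx² = E ⇒ x = √(2E/k) = √(2 × 593.06/2400) = 0.7030 m

x = 0.703 m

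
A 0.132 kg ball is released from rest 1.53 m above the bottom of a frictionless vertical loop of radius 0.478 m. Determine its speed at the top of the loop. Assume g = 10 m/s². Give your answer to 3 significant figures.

v = 3.39 m/s

Energy conservation: mgh = ½mv_top² + mg(2r)
v_top² = 2g(h − 2r) = 2(10)(1.53 − 0.9560) = 11.48
v_top = 3.388 m/s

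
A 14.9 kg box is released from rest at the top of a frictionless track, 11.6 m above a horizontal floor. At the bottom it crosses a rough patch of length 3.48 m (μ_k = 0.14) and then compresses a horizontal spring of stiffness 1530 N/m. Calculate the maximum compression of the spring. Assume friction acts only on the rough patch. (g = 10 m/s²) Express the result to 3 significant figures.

Initial energy: E₁ = mgh = (14.9)(10)(11.6) = 1728.4 J
Friction removes W_f = μ_k mg d = (0.14)(14.9)(10)(3.48) = 72.59 J
Energy reaching the spring: E = 1728.4 − 72.59 = 1655.8 J
At max compression ½kx² = E ⇒ x = √(2E/k) = √(2 × 1655.8/1530) = 1.471 m

x = 1.47 m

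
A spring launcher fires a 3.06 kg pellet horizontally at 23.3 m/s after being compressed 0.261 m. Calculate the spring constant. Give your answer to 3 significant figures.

Energy stored in the spring equals the launch KE: ½kx² = ½mv²
k = mv²/x² = (3.06)(23.3)²/(0.261)² = 24387 N/m

k = 24400 N/m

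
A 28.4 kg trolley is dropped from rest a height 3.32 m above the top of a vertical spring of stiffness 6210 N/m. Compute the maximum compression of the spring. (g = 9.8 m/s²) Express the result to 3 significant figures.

Take the reference level at the top of the uncompressed spring. At max compression the trolley has fallen H + x and is momentarily at rest:
mg(H + x) = ½kx²
½(6210)x² − (28.4)(9.8)x − (28.4)(9.8)(3.32) = 0
3105x² − 278.3x − 924.0 = 0
x = [278.3 + √(77462 + 1.1476e+07)]/(2 × 3105) = 0.5922 m

x = 0.592 m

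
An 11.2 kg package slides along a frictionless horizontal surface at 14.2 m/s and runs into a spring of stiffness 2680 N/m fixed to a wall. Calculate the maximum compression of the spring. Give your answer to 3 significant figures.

x = 0.918 m

Conservation of energy between contact and max compression: ½mv² = ½kx²
x = v√(m/k) = 14.2 × √(11.2/2680) = 0.9180 m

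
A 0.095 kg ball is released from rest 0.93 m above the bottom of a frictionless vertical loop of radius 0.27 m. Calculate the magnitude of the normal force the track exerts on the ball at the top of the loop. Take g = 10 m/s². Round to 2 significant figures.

N = 1.8 N

Energy from release to top (height 2r): mgh = ½mv_top² + mg(2r)
v_top² = 2g(h − 2r) = 2(10)(0.93 − 0.5400) = 7.8000 m²/s²
At the top, both N and weight point toward the centre: N + mg = mv_top²/r
N = m(v_top²/r − g) = 0.095(7.8000/0.27 − 10) = 1.794 N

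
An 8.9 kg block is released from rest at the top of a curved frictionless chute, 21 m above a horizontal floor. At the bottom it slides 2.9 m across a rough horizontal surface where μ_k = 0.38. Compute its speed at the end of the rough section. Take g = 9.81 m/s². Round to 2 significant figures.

v = 20 m/s

Energy bookkeeping (friction removes W_f = μ_k N d):
mgh = ½mv² + μ_k m g d
W_f = μ_k mg d = (0.38)(8.9)(9.81)(2.9) = 96.21 J
½mv² = mgh − W_f = 1833.5 − 96.21 = 1737.3 J
v = √(2 × 1737.3/8.9) = 19.76 m/s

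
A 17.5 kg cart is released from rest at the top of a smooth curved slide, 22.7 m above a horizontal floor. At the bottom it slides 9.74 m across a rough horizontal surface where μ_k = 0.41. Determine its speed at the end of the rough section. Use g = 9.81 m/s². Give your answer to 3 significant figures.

Applying the work–energy principle:
mgh = ½mv² + μ_k m g d
W_f = μ_k mg d = (0.41)(17.5)(9.81)(9.74) = 685.6 J
½mv² = mgh − W_f = 3897.0 − 685.6 = 3211.5 J
v = √(2 × 3211.5/17.5) = 19.16 m/s

v = 19.2 m/s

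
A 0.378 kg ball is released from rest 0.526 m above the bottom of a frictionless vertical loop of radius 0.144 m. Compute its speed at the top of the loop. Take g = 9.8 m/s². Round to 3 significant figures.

v = 2.16 m/s

Energy conservation: mgh = ½mv_top² + mg(2r)
v_top² = 2g(h − 2r) = 2(9.8)(0.526 − 0.2880) = 4.665
v_top = 2.160 m/s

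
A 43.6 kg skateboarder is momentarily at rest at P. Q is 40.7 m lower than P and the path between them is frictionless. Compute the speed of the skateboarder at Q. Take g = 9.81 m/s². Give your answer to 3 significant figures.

v = 28.3 m/s

By conservation of mechanical energy, mgh = ½mv²
v = √(2gh) = √(2 × 9.81 × 40.7) = √798.53 = 28.26 m/s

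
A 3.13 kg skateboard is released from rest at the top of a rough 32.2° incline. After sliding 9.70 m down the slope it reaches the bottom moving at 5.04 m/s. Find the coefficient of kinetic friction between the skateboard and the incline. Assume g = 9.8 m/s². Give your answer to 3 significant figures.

μ_k = 0.472

Energy balance down the incline: mg L sinθ − ½mv² = μ_k (mg cosθ) L
mgL sinθ = 158.55 J; ½mv² = 39.754 J
W_f = 158.55 − 39.754 = 118.8 J
μ_k = W_f/(mg cosθ · L) = 118.8/(25.96 × 9.70) = 0.4718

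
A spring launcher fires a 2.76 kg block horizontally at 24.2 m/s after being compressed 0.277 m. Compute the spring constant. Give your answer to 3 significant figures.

Spring PE at full compression equals KE at release: ½kx² = ½mv²
k = mv²/x² = (2.76)(24.2)²/(0.277)² = 21066 N/m

k = 21100 N/m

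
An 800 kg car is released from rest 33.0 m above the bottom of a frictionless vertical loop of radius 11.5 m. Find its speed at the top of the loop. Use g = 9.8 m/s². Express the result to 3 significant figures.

Energy conservation: mgh = ½mv_top² + mg(2r)
v_top² = 2g(h − 2r) = 2(9.8)(33.0 − 23.00) = 196.0
v_top = 14.00 m/s

v = 14.0 m/s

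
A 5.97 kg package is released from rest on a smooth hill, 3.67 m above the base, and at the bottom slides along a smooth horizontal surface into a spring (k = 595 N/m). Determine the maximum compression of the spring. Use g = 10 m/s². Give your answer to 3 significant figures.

At max compression the package is momentarily at rest: mgh = ½kx²
x = √(2mgh/k) = √(2 × 5.97 × 10 × 3.67 / 595) = 0.8582 m

x = 0.858 m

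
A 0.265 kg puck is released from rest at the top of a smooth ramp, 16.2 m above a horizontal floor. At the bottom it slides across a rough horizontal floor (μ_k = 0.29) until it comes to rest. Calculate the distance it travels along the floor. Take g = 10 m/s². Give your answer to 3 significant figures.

Energy bookkeeping (friction removes W_f = μ_k N d):
At rest all PE has been dissipated by friction: mgh = μ_k m g d
d = h/μ_k = 16.2/0.29 = 55.86 m

d = 55.9 m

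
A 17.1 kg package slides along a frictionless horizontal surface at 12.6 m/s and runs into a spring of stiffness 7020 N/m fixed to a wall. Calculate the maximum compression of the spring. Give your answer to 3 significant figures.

x = 0.622 m

Conservation of energy between contact and max compression: ½mv² = ½kx²
x = v√(m/k) = 12.6 × √(17.1/7020) = 0.6219 m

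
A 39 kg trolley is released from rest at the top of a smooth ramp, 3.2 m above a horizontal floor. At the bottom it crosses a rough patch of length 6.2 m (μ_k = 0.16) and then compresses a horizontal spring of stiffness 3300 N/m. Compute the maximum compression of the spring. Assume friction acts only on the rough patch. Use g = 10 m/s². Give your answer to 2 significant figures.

Initial energy: E₁ = mgh = (39)(10)(3.2) = 1248.0 J
Friction removes W_f = μ_k mg d = (0.16)(39)(10)(6.2) = 386.9 J
Energy reaching the spring: E = 1248.0 − 386.9 = 861.12 J
At max compression ½kx² = E ⇒ x = √(2E/k) = √(2 × 861.12/3300) = 0.7224 m

x = 0.72 m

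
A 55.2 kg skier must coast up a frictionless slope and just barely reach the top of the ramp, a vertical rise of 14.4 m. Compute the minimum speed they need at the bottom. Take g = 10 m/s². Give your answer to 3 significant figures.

v = 17.0 m/s

At the top they are momentarily at rest, so all KE converts to PE: ½mv² = mgh
v = √(2gh) = √(2 × 10 × 14.4) = 16.97 m/s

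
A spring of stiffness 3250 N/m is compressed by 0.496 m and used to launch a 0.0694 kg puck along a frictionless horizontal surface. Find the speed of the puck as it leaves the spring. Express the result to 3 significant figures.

v = 107 m/s

Conservation of energy: ½kx² = ½mv²
v = x√(k/m) = 0.496 × √(3250/0.0694) = 107.3 m/s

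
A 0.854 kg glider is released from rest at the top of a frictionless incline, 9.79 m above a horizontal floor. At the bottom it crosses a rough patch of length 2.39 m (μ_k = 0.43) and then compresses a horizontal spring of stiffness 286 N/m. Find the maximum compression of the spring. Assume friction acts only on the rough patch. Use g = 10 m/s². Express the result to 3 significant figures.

x = 0.723 m

Initial energy: E₁ = mgh = (0.854)(10)(9.79) = 83.607 J
Friction removes W_f = μ_k mg d = (0.43)(0.854)(10)(2.39) = 8.777 J
Energy reaching the spring: E = 83.607 − 8.777 = 74.830 J
At max compression ½kx² = E ⇒ x = √(2E/k) = √(2 × 74.830/286) = 0.7234 m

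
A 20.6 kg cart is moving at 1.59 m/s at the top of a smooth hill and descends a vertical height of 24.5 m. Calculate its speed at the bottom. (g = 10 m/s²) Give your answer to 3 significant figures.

v = 22.2 m/s

Mechanical energy is conserved (no friction): ½mv₀² + mgh = ½mv²
The mass cancels from both sides.
v² = v₀² + 2gh = (1.59)² + 2(10)(24.5) = 492.53
v = √492.53 = 22.19 m/s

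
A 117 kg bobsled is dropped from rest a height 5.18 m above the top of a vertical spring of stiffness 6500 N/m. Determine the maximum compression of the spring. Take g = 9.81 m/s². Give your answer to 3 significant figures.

x = 1.54 m

Take the reference level at the top of the uncompressed spring. At max compression the bobsled has fallen H + x and is momentarily at rest:
mg(H + x) = ½kx²
½(6500)x² − (117)(9.81)x − (117)(9.81)(5.18) = 0
3250x² − 1148x − 5945 = 0
x = [1148 + √(1.317e+06 + 7.7291e+07)]/(2 × 3250) = 1.541 m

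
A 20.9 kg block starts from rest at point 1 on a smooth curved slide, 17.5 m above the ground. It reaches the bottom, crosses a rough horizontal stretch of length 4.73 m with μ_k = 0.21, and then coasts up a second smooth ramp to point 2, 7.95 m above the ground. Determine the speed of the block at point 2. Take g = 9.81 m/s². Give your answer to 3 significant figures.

Energy at 1: mgh₁ = (20.9)(9.81)(17.5) = 3588.0 J
Friction loss: W_f = μ_k mg d = 203.7 J
At 2: ½mv² + mgh₂ = mgh₁ − W_f
½mv² = 3588.0 − 203.7 − 1630.0 = 1754.4 J
v = √(2 × 1754.4/20.9) = 12.96 m/s

v = 13.0 m/s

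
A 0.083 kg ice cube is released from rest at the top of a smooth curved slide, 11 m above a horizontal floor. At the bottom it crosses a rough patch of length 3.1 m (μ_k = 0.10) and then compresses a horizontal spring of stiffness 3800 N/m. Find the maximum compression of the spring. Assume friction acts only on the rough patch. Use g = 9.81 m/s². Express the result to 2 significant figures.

x = 0.068 m

Initial energy: E₁ = mgh = (0.083)(9.81)(11) = 8.9565 J
Friction removes W_f = μ_k mg d = (0.10)(0.083)(9.81)(3.1) = 0.2524 J
Energy reaching the spring: E = 8.9565 − 0.2524 = 8.7041 J
At max compression ½kx² = E ⇒ x = √(2E/k) = √(2 × 8.7041/3800) = 0.06768 m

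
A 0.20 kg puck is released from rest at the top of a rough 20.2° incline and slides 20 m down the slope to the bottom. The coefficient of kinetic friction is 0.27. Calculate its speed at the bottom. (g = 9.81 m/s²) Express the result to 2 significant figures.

v = 6.0 m/s

Taking the bottom as reference, mgh = ½mv² + μ_k N L with h = L sinθ, N = mg cosθ:
mgh = mgL sinθ = (0.20)(9.81)(20)sin20.2° = 13.550 J
W_f = μ_k mg cosθ · L = (0.27)(0.20)(9.81)cos20.2°·20 = 9.943 J
½mv² = 13.550 − 9.943 = 3.6064 J
v = √(2 × 3.6064/0.20) = 6.005 m/s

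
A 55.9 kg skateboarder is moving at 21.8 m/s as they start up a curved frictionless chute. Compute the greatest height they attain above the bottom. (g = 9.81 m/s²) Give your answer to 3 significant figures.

By energy conservation, ½mv² = mgh
h = v²/(2g) = 21.8²/(2 × 9.81) = 24.22 m

h = 24.2 m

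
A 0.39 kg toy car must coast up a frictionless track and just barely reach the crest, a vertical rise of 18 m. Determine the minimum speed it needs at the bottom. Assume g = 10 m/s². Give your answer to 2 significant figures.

v = 19 m/s

At the top it is momentarily at rest, so all KE converts to PE: ½mv² = mgh
v = √(2gh) = √(2 × 10 × 18) = 18.97 m/s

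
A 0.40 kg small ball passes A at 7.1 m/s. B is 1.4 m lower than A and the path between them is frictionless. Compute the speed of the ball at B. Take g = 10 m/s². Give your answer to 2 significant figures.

Mechanical energy is conserved (no friction): ½mv₀² + mgh = ½mv²
The mass cancels from both sides.
v² = v₀² + 2gh = (7.1)² + 2(10)(1.4) = 78.410
v = √78.410 = 8.855 m/s

v = 8.9 m/s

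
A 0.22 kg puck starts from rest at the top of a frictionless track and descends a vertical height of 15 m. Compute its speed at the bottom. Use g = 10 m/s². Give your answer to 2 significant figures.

Mechanical energy is conserved (no friction): mgh = ½mv²
v = √(2gh) = √(2 × 10 × 15) = √300.00 = 17.32 m/s

v = 17 m/s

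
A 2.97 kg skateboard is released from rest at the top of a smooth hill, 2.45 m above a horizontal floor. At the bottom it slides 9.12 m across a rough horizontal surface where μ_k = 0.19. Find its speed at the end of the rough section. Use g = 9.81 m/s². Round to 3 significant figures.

v = 3.75 m/s

Applying the work–energy principle:
mgh = ½mv² + μ_k m g d
W_f = μ_k mg d = (0.19)(2.97)(9.81)(9.12) = 50.49 J
½mv² = mgh − W_f = 71.382 − 50.49 = 20.896 J
v = √(2 × 20.896/2.97) = 3.751 m/s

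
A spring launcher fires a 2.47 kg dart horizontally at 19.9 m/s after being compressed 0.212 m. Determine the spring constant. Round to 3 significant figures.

Spring PE at full compression equals KE at release: ½kx² = ½mv²
k = mv²/x² = (2.47)(19.9)²/(0.212)² = 21764 N/m

k = 21800 N/m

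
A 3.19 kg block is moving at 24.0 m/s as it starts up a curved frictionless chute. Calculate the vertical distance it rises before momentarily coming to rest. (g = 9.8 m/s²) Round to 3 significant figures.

h = 29.4 m

Setting KE at the bottom equal to PE gained: ½mv² = mgh
h = v²/(2g) = 24.0²/(2 × 9.8) = 29.39 m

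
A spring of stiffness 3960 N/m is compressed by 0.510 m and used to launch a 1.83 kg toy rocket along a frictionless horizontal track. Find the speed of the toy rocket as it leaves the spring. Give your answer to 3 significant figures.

v = 23.7 m/s

The toy rocket leaves the spring when the spring is at natural length, so ½kx² = ½mv²
v = x√(k/m) = 0.510 × √(3960/1.83) = 23.72 m/s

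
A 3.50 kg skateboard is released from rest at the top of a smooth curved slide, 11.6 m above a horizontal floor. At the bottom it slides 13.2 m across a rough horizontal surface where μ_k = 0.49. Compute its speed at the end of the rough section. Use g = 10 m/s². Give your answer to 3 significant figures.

v = 10.1 m/s

Energy bookkeeping (friction removes W_f = μ_k N d):
mgh = ½mv² + μ_k m g d
W_f = μ_k mg d = (0.49)(3.50)(10)(13.2) = 226.4 J
½mv² = mgh − W_f = 406.00 − 226.4 = 179.62 J
v = √(2 × 179.62/3.50) = 10.13 m/s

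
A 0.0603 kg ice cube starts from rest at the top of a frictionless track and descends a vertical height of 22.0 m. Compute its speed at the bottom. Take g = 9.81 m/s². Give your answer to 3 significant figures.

Energy conservation between the two points: mgh = ½mv²
The mass cancels from both sides.
v = √(2gh) = √(2 × 9.81 × 22.0) = √431.64 = 20.78 m/s

v = 20.8 m/s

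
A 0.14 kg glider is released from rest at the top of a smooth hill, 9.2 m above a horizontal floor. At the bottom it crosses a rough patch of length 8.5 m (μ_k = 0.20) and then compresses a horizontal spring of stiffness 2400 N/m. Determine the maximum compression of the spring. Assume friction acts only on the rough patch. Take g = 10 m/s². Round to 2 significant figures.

Initial energy: E₁ = mgh = (0.14)(10)(9.2) = 12.880 J
Friction removes W_f = μ_k mg d = (0.20)(0.14)(10)(8.5) = 2.380 J
Energy reaching the spring: E = 12.880 − 2.380 = 10.500 J
At max compression ½kx² = E ⇒ x = √(2E/k) = √(2 × 10.500/2400) = 0.09354 m

x = 0.094 m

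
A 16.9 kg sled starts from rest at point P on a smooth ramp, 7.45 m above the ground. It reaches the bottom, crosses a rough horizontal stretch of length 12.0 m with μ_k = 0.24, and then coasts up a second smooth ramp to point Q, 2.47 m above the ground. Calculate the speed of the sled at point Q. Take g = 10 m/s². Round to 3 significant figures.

Energy at P: mgh₁ = (16.9)(10)(7.45) = 1259.0 J
Friction loss: W_f = μ_k mg d = 486.7 J
At Q: ½mv² + mgh₂ = mgh₁ − W_f
½mv² = 1259.0 − 486.7 − 417.43 = 354.90 J
v = √(2 × 354.90/16.9) = 6.481 m/s

v = 6.48 m/s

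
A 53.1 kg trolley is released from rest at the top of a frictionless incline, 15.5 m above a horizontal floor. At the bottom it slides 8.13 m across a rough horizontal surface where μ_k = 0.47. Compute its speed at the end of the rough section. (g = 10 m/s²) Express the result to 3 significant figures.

Energy bookkeeping (friction removes W_f = μ_k N d):
mgh = ½mv² + μ_k m g d
W_f = μ_k mg d = (0.47)(53.1)(10)(8.13) = 2029 J
½mv² = mgh − W_f = 8230.5 − 2029 = 6201.5 J
v = √(2 × 6201.5/53.1) = 15.28 m/s

v = 15.3 m/s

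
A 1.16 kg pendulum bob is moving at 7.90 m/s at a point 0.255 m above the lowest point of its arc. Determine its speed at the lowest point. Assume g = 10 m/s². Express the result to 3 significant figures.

v = 8.22 m/s

Equating total energy at the two states: ½mv₀² + mgh = ½mv²
v² = v₀² + 2gh = (7.90)² + 2(10)(0.255) = 67.510
v = √67.510 = 8.216 m/s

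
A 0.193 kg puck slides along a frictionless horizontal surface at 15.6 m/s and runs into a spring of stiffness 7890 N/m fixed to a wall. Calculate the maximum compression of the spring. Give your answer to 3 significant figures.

At max compression the puck is momentarily at rest: ½mv² = ½kx²
x = v√(m/k) = 15.6 × √(0.193/7890) = 0.07716 m

x = 0.0772 m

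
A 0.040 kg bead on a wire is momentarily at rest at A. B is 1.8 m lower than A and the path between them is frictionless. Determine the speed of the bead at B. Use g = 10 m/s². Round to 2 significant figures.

Energy conservation between the two points: mgh = ½mv²
v = √(2gh) = √(2 × 10 × 1.8) = √36.000 = 6.000 m/s

v = 6.0 m/s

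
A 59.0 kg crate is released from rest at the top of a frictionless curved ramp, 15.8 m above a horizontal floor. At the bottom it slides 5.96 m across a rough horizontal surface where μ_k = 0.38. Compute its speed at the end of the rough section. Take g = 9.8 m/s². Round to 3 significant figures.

v = 16.3 m/s

Applying the work–energy principle:
mgh = ½mv² + μ_k m g d
W_f = μ_k mg d = (0.38)(59.0)(9.8)(5.96) = 1310 J
½mv² = mgh − W_f = 9135.6 − 1310 = 7826.1 J
v = √(2 × 7826.1/59.0) = 16.29 m/s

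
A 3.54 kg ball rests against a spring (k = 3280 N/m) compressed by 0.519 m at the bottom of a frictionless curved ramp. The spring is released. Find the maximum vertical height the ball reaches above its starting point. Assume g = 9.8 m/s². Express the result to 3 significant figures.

Energy conservation from release to the highest point: ½kx² = mgh
h = kx²/(2mg) = (3280)(0.519)²/(2 × 3.54 × 9.8) = 12.73 m

h = 12.7 m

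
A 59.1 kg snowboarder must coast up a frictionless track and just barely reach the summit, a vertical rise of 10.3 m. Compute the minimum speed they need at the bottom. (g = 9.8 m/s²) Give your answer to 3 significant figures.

v = 14.2 m/s

At the top they are momentarily at rest, so all KE converts to PE: ½mv² = mgh
v = √(2gh) = √(2 × 9.8 × 10.3) = 14.21 m/s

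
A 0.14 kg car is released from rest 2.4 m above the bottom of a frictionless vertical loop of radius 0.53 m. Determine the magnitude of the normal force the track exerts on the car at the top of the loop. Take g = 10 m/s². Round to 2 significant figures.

Energy from release to top (height 2r): mgh = ½mv_top² + mg(2r)
v_top² = 2g(h − 2r) = 2(10)(2.4 − 1.060) = 26.800 m²/s²
At the top, both N and weight point toward the centre: N + mg = mv_top²/r
N = m(v_top²/r − g) = 0.14(26.800/0.53 − 10) = 5.679 N

N = 5.7 N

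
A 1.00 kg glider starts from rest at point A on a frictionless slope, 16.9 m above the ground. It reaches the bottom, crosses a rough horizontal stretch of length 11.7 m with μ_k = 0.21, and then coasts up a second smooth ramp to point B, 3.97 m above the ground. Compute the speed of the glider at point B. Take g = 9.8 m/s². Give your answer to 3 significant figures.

v = 14.3 m/s

Energy at A: mgh₁ = (1.00)(9.8)(16.9) = 165.62 J
Friction loss: W_f = μ_k mg d = 24.08 J
At B: ½mv² + mgh₂ = mgh₁ − W_f
½mv² = 165.62 − 24.08 − 38.906 = 102.64 J
v = √(2 × 102.64/1.00) = 14.33 m/s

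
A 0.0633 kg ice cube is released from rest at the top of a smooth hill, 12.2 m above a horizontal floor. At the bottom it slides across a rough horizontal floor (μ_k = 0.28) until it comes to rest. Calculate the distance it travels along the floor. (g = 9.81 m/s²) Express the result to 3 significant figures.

d = 43.6 m

Applying the work–energy principle:
At rest all PE has been dissipated by friction: mgh = μ_k m g d
d = h/μ_k = 12.2/0.28 = 43.57 m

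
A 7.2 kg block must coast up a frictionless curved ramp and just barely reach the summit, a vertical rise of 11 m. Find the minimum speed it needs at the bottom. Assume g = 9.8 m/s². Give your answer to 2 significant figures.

v = 15 m/s

At the top it is momentarily at rest, so all KE converts to PE: ½mv² = mgh
v = √(2gh) = √(2 × 9.8 × 11) = 14.68 m/s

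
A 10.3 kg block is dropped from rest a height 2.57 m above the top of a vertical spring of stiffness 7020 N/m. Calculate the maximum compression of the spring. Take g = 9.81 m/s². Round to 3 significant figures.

Let x be the compression. The total drop is H + x, and the block is instantaneously at rest at max compression, so energy conservation gives:
mg(H + x) = ½kx²
½(7020)x² − (10.3)(9.81)x − (10.3)(9.81)(2.57) = 0
3510x² − 101.0x − 259.7 = 0
x = [101.0 + √(10210 + 3.6459e+06)]/(2 × 3510) = 0.2868 m

x = 0.287 m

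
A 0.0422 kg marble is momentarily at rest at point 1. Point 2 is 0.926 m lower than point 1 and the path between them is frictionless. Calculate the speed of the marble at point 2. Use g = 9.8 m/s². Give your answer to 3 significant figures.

v = 4.26 m/s

Equating total energy at the two states: mgh = ½mv²
v = √(2gh) = √(2 × 9.8 × 0.926) = √18.150 = 4.260 m/s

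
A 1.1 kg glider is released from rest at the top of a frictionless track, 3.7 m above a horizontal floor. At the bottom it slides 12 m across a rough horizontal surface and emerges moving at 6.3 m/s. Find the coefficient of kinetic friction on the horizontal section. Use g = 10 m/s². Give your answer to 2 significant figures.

Energy at the top = energy at the end + work done against friction:
mgh = ½mv² + μ_k m g d
mgh = 40.700 J; ½mv² = 21.830 J
W_f = 40.700 − 21.830 = 18.87 J
μ_k = W_f/(mg·d) = 18.87/(11.00 × 12) = 0.1430

μ_k = 0.14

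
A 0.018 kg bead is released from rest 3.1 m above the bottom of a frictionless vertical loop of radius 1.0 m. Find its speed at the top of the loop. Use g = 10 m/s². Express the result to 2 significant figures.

v = 4.7 m/s

Energy conservation: mgh = ½mv_top² + mg(2r)
v_top² = 2g(h − 2r) = 2(10)(3.1 − 2.000) = 22.00
v_top = 4.690 m/s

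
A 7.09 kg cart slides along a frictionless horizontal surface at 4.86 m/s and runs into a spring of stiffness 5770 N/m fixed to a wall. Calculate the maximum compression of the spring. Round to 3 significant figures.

x = 0.170 m

At max compression the cart is momentarily at rest: ½mv² = ½kx²
x = v√(m/k) = 4.86 × √(7.09/5770) = 0.1704 m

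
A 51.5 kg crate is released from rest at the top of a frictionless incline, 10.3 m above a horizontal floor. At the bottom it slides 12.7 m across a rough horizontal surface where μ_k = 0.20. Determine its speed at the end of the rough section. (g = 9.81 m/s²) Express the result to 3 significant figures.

Energy at the top = energy at the end + work done against friction:
mgh = ½mv² + μ_k m g d
W_f = μ_k mg d = (0.20)(51.5)(9.81)(12.7) = 1283 J
½mv² = mgh − W_f = 5203.7 − 1283 = 3920.5 J
v = √(2 × 3920.5/51.5) = 12.34 m/s

v = 12.3 m/s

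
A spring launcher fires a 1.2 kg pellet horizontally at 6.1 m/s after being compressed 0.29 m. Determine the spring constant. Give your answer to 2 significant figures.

½kx² = ½mv²
k = mv²/x² = (1.2)(6.1)²/(0.29)² = 530.9 N/m

k = 530 N/m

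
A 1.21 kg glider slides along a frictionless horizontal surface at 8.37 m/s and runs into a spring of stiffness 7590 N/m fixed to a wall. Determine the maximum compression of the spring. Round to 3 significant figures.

x = 0.106 m

Conservation of energy between contact and max compression: ½mv² = ½kx²
x = v√(m/k) = 8.37 × √(1.21/7590) = 0.1057 m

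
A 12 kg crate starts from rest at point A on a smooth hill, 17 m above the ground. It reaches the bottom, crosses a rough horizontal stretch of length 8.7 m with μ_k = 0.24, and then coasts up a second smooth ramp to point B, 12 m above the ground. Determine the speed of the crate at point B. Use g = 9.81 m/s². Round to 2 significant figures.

v = 7.6 m/s

Energy at A: mgh₁ = (12)(9.81)(17) = 2001.2 J
Friction loss: W_f = μ_k mg d = 245.8 J
At B: ½mv² + mgh₂ = mgh₁ − W_f
½mv² = 2001.2 − 245.8 − 1412.6 = 342.80 J
v = √(2 × 342.80/12) = 7.559 m/s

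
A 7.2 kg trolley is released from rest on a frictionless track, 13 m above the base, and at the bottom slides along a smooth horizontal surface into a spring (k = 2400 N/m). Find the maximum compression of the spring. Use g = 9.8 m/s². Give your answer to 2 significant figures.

At max compression the trolley is momentarily at rest: mgh = ½kx²
x = √(2mgh/k) = √(2 × 7.2 × 9.8 × 13 / 2400) = 0.8743 m

x = 0.87 m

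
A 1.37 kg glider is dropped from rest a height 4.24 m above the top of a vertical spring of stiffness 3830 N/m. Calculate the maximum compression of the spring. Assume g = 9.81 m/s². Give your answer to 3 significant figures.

Let x be the compression. The total drop is H + x, and the glider is instantaneously at rest at max compression, so energy conservation gives:
mg(H + x) = ½kx²
½(3830)x² − (1.37)(9.81)x − (1.37)(9.81)(4.24) = 0
1915x² − 13.44x − 56.98 = 0
x = [13.44 + √(180.6 + 436500)]/(2 × 1915) = 0.1760 m

x = 0.176 m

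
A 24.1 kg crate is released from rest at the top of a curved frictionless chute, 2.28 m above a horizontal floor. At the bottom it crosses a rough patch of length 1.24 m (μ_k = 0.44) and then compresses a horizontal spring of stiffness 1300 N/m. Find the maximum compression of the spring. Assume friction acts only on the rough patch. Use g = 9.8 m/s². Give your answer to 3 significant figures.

x = 0.794 m

Initial energy: E₁ = mgh = (24.1)(9.8)(2.28) = 538.49 J
Friction removes W_f = μ_k mg d = (0.44)(24.1)(9.8)(1.24) = 128.9 J
Energy reaching the spring: E = 538.49 − 128.9 = 409.63 J
At max compression ½kx² = E ⇒ x = √(2E/k) = √(2 × 409.63/1300) = 0.7939 m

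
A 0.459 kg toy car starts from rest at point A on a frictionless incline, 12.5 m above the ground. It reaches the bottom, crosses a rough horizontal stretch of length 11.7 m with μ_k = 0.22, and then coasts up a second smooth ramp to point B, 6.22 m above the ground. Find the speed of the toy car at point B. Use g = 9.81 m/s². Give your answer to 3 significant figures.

Energy at A: mgh₁ = (0.459)(9.81)(12.5) = 56.285 J
Friction loss: W_f = μ_k mg d = 11.59 J
At B: ½mv² + mgh₂ = mgh₁ − W_f
½mv² = 56.285 − 11.59 − 28.007 = 16.687 J
v = √(2 × 16.687/0.459) = 8.527 m/s

v = 8.53 m/s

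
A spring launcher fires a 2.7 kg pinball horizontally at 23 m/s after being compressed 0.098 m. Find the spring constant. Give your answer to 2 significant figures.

Energy stored in the spring equals the launch KE: ½kx² = ½mv²
k = mv²/x² = (2.7)(23)²/(0.098)² = 148719 N/m

k = 150000 N/m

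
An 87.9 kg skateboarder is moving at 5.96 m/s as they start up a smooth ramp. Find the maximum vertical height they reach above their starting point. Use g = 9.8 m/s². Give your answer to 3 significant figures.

Setting KE at the bottom equal to PE gained: ½mv² = mgh
h = v²/(2g) = 5.96²/(2 × 9.8) = 1.812 m

h = 1.81 m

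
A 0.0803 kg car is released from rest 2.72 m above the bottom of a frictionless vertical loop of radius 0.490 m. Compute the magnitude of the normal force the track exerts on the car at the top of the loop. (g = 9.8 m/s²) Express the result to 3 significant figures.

N = 4.80 N

Energy from release to top (height 2r): mgh = ½mv_top² + mg(2r)
v_top² = 2g(h − 2r) = 2(9.8)(2.72 − 0.9800) = 34.104 m²/s²
At the top, both N and weight point toward the centre: N + mg = mv_top²/r
N = m(v_top²/r − g) = 0.0803(34.104/0.490 − 9.8) = 4.802 N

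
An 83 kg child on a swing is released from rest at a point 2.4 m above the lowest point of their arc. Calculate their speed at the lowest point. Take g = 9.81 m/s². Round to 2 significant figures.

v = 6.9 m/s

Equating total energy at the two states: mgh = ½mv²
v = √(2gh) = √(2 × 9.81 × 2.4) = √47.088 = 6.862 m/s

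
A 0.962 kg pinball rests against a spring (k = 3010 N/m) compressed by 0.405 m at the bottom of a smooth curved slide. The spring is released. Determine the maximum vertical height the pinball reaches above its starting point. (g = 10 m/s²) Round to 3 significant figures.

h = 25.7 m

Energy conservation from release to the highest point: ½kx² = mgh
h = kx²/(2mg) = (3010)(0.405)²/(2 × 0.962 × 10) = 25.66 m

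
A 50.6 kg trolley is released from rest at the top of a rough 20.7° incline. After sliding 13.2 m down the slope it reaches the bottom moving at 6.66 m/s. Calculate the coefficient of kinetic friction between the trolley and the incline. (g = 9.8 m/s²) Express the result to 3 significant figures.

mgh = ½mv² + μ_k (mg cosθ) L, with h = L sinθ
mgL sinθ = 2313.7 J; ½mv² = 1122.2 J
W_f = 2313.7 − 1122.2 = 1192 J
μ_k = W_f/(mg cosθ · L) = 1192/(463.9 × 13.2) = 0.1946

μ_k = 0.195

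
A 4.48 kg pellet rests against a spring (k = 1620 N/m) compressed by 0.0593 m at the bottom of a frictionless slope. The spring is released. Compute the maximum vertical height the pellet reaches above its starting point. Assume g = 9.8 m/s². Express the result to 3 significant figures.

Energy conservation from release to the highest point: ½kx² = mgh
h = kx²/(2mg) = (1620)(0.0593)²/(2 × 4.48 × 9.8) = 0.06488 m

h = 0.0649 m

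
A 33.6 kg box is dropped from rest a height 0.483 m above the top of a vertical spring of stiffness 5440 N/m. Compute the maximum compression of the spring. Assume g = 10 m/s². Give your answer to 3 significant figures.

Measuring PE from the top of the relaxed spring, at max compression the box has dropped H + x with zero KE, so:
mg(H + x) = ½kx²
½(5440)x² − (33.6)(10)x − (33.6)(10)(0.483) = 0
2720x² − 336.0x − 162.3 = 0
x = [336.0 + √(112896 + 1.7657e+06)]/(2 × 2720) = 0.3137 m

x = 0.314 m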